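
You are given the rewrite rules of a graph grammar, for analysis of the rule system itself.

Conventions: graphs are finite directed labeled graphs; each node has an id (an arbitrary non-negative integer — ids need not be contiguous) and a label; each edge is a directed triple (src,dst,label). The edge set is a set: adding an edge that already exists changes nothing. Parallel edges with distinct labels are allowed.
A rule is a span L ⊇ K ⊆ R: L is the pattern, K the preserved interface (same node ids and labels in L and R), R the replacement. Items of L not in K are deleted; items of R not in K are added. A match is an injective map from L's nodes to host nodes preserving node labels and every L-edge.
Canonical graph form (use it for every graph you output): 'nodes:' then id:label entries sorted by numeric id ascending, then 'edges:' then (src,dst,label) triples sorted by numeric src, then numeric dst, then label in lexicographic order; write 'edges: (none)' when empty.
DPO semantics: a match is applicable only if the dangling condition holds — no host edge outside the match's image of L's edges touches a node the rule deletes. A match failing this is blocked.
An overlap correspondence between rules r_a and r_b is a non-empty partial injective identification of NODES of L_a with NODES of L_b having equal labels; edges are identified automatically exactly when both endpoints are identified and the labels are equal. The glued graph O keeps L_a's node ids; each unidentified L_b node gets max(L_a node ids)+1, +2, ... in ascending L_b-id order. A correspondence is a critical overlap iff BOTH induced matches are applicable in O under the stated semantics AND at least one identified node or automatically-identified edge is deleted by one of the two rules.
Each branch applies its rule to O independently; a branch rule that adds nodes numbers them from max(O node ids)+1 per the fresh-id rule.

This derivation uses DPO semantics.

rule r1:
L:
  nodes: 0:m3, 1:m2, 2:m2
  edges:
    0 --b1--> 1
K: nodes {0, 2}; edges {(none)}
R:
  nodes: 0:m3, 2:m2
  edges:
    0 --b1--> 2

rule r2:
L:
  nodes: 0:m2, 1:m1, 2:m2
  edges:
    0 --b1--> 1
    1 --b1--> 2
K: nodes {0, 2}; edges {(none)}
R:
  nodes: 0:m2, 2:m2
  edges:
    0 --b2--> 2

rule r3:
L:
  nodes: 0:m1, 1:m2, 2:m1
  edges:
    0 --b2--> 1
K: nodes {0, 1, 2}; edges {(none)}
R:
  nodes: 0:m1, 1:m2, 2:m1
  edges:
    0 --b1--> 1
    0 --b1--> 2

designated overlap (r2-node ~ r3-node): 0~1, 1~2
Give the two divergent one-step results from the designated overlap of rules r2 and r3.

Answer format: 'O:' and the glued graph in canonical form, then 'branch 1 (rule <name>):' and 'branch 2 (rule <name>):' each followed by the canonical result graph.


O:
nodes: 0:m2, 1:m1, 2:m2, 3:m1
edges: (0,1,b1); (1,2,b1); (3,0,b2)
branch 1 (rule r2):
nodes: 0:m2, 2:m2, 3:m1
edges: (0,2,b2); (3,0,b2)
branch 2 (rule r3):
nodes: 0:m2, 1:m1, 2:m2, 3:m1
edges: (0,1,b1); (1,2,b1); (3,0,b1); (3,1,b1)


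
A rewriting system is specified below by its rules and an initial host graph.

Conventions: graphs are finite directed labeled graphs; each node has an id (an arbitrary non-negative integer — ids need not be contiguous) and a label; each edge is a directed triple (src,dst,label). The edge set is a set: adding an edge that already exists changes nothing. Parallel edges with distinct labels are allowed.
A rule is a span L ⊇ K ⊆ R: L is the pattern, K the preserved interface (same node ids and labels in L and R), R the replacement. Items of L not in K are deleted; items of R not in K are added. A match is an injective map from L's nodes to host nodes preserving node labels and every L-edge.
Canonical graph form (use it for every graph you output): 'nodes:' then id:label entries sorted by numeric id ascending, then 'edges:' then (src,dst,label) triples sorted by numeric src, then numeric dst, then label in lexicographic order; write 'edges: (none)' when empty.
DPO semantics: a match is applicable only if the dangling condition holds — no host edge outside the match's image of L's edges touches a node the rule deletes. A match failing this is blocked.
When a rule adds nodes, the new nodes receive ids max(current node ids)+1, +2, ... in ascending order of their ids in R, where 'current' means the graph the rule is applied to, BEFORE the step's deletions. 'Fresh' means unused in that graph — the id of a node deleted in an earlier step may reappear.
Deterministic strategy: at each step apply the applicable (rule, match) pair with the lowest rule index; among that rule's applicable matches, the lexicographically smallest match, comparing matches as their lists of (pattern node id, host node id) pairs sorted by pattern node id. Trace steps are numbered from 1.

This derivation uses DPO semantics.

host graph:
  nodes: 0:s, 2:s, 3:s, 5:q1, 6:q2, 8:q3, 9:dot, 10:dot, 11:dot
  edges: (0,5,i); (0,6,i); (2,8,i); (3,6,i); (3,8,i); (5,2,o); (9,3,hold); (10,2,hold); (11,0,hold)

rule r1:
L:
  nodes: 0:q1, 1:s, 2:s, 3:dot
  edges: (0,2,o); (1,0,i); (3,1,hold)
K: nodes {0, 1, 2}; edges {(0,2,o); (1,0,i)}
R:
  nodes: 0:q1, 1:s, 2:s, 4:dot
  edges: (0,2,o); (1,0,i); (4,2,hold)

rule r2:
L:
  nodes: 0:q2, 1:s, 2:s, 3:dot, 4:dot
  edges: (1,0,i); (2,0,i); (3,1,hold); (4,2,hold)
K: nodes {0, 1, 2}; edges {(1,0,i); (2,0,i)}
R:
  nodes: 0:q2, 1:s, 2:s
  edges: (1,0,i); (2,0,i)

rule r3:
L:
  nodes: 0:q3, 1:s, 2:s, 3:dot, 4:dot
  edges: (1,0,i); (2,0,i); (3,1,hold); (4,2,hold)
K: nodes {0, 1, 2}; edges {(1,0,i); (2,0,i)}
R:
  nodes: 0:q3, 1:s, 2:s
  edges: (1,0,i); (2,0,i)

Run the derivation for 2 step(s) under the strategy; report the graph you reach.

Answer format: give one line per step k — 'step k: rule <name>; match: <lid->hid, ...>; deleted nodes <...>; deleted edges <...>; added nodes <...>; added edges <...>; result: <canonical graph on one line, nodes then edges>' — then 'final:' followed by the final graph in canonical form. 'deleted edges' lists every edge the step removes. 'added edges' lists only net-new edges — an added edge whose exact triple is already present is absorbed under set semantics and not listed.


step 1: rule r1; match: 0->5, 1->0, 2->2, 3->11; deleted nodes 11; deleted edges (11,0,hold); added nodes 12; added edges (12,2,hold); result: nodes: 0:s, 2:s, 3:s, 5:q1, 6:q2, 8:q3, 9:dot, 10:dot, 12:dot edges: (0,5,i); (0,6,i); (2,8,i); (3,6,i); (3,8,i); (5,2,o); (9,3,hold); (10,2,hold); (12,2,hold)
step 2: rule r3; match: 0->8, 1->2, 2->3, 3->10, 4->9; deleted nodes 9, 10; deleted edges (9,3,hold); (10,2,hold); added nodes (none); added edges (none); result: nodes: 0:s, 2:s, 3:s, 5:q1, 6:q2, 8:q3, 12:dot edges: (0,5,i); (0,6,i); (2,8,i); (3,6,i); (3,8,i); (5,2,o); (12,2,hold)
final:
nodes: 0:s, 2:s, 3:s, 5:q1, 6:q2, 8:q3, 12:dot
edges: (0,5,i); (0,6,i); (2,8,i); (3,6,i); (3,8,i); (5,2,o); (12,2,hold)


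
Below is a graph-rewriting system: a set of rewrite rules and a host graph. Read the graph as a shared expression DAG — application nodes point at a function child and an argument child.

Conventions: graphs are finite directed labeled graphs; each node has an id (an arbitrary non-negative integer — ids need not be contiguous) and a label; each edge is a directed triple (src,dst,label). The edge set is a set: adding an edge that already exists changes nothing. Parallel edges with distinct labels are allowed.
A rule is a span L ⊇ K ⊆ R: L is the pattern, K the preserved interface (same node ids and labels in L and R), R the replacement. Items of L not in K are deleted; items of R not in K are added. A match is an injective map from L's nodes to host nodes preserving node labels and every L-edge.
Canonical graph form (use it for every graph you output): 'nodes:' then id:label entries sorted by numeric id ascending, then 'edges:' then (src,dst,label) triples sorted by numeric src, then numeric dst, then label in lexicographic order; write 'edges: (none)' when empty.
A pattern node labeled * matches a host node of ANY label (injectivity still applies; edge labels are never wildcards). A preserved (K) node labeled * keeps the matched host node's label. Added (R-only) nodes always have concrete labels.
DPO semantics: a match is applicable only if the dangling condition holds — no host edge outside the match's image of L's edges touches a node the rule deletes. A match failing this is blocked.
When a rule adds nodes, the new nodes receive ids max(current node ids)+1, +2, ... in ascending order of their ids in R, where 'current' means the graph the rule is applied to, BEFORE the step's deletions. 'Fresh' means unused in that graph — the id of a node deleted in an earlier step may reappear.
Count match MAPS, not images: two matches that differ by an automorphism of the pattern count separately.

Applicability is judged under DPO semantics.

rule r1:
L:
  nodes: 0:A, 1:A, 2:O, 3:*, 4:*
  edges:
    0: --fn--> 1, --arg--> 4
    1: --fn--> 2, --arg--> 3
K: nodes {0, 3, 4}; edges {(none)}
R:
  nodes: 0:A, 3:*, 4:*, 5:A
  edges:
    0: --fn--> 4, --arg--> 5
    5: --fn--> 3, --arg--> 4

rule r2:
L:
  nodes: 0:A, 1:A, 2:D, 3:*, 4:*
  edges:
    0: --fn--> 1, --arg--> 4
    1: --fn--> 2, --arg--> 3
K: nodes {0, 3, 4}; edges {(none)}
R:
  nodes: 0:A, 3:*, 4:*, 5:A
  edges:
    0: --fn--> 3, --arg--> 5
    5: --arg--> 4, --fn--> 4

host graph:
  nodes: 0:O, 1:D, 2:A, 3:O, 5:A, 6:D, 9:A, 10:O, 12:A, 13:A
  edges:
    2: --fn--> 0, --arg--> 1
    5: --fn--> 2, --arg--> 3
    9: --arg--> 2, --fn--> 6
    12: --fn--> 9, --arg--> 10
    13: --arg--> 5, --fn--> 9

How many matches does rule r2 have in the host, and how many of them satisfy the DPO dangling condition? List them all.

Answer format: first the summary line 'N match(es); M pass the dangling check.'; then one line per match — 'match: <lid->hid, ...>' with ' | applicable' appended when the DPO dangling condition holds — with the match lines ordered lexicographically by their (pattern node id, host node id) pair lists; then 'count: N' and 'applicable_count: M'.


2 match(es); 0 pass the dangling check.
match: 0->12, 1->9, 2->6, 3->2, 4->10
match: 0->13, 1->9, 2->6, 3->2, 4->5
count: 2
applicable_count: 0


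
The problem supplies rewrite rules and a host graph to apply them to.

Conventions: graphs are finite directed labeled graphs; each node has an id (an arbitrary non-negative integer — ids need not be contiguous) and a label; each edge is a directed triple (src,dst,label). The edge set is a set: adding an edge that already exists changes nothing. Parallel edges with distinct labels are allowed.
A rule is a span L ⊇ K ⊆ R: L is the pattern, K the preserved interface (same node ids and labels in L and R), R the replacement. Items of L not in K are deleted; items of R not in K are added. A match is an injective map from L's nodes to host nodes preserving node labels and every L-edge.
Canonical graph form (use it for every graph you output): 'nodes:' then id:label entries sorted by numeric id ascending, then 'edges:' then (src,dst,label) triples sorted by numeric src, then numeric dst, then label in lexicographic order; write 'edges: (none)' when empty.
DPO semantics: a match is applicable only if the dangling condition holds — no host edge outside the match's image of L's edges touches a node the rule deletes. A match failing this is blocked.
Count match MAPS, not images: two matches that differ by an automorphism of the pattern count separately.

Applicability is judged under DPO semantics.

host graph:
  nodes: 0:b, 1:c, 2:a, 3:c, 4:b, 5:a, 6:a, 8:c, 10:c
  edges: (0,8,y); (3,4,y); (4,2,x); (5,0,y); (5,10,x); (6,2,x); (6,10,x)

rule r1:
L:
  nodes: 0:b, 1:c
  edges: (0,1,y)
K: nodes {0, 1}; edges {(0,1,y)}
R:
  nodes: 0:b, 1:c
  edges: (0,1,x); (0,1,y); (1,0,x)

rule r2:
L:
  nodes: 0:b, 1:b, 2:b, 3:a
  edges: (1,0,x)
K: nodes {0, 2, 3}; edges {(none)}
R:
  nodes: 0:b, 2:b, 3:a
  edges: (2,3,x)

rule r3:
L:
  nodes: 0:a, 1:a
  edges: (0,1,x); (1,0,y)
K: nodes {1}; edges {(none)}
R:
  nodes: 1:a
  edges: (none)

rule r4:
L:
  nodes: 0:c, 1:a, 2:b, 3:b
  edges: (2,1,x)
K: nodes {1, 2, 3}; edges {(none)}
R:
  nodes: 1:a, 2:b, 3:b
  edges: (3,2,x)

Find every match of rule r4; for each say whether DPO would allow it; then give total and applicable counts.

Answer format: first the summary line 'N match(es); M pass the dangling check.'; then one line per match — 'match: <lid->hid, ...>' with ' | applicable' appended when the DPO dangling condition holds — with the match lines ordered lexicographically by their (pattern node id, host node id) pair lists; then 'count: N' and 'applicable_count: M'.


4 match(es); 1 pass the dangling check.
match: 0->1, 1->2, 2->4, 3->0 | applicable
match: 0->3, 1->2, 2->4, 3->0
match: 0->8, 1->2, 2->4, 3->0
match: 0->10, 1->2, 2->4, 3->0
count: 4
applicable_count: 1


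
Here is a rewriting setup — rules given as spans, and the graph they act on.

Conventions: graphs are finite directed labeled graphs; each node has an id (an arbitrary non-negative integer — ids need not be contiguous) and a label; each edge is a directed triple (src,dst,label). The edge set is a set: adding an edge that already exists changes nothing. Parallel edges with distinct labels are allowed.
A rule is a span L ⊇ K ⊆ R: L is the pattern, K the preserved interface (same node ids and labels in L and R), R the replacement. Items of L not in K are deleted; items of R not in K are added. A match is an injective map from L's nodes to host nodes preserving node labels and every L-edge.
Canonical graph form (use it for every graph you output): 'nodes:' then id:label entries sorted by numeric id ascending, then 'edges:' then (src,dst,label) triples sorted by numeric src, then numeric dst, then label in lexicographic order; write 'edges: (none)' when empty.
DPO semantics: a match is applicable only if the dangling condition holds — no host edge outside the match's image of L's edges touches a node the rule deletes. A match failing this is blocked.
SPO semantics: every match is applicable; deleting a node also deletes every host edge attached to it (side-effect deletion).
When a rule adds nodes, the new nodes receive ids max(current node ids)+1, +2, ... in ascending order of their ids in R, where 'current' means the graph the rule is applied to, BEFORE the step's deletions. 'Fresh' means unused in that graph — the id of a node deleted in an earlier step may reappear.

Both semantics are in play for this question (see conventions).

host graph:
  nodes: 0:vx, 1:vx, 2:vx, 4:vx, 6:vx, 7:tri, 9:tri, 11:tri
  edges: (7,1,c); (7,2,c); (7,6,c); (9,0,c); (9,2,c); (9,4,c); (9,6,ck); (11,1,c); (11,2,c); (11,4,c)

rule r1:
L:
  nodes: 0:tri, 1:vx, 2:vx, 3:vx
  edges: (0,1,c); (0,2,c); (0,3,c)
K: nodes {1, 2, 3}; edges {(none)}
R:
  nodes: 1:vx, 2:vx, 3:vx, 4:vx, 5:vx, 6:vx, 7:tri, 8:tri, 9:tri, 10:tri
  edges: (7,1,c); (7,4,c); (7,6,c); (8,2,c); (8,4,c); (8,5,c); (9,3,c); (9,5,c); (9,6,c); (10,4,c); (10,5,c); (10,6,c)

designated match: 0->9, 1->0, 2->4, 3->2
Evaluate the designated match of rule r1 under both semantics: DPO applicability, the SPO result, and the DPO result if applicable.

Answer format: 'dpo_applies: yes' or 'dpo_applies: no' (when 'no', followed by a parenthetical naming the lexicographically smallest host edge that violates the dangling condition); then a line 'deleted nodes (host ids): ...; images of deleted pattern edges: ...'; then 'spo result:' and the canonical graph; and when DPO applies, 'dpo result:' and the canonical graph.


dpo_applies: no
(the rule deletes node 9, which keeps host edge (9,6,ck) outside the match image — the dangling condition fails, DPO blocks; SPO proceeds and side-deletes such edges)
deleted nodes (host ids): 9; images of deleted pattern edges: (9,0,c); (9,2,c); (9,4,c)
spo result:
nodes: 0:vx, 1:vx, 2:vx, 4:vx, 6:vx, 7:tri, 11:tri, 12:vx, 13:vx, 14:vx, 15:tri, 16:tri, 17:tri, 18:tri
edges: (7,1,c); (7,2,c); (7,6,c); (11,1,c); (11,2,c); (11,4,c); (15,0,c); (15,12,c); (15,14,c); (16,4,c); (16,12,c); (16,13,c); (17,2,c); (17,13,c); (17,14,c); (18,12,c); (18,13,c); (18,14,c)


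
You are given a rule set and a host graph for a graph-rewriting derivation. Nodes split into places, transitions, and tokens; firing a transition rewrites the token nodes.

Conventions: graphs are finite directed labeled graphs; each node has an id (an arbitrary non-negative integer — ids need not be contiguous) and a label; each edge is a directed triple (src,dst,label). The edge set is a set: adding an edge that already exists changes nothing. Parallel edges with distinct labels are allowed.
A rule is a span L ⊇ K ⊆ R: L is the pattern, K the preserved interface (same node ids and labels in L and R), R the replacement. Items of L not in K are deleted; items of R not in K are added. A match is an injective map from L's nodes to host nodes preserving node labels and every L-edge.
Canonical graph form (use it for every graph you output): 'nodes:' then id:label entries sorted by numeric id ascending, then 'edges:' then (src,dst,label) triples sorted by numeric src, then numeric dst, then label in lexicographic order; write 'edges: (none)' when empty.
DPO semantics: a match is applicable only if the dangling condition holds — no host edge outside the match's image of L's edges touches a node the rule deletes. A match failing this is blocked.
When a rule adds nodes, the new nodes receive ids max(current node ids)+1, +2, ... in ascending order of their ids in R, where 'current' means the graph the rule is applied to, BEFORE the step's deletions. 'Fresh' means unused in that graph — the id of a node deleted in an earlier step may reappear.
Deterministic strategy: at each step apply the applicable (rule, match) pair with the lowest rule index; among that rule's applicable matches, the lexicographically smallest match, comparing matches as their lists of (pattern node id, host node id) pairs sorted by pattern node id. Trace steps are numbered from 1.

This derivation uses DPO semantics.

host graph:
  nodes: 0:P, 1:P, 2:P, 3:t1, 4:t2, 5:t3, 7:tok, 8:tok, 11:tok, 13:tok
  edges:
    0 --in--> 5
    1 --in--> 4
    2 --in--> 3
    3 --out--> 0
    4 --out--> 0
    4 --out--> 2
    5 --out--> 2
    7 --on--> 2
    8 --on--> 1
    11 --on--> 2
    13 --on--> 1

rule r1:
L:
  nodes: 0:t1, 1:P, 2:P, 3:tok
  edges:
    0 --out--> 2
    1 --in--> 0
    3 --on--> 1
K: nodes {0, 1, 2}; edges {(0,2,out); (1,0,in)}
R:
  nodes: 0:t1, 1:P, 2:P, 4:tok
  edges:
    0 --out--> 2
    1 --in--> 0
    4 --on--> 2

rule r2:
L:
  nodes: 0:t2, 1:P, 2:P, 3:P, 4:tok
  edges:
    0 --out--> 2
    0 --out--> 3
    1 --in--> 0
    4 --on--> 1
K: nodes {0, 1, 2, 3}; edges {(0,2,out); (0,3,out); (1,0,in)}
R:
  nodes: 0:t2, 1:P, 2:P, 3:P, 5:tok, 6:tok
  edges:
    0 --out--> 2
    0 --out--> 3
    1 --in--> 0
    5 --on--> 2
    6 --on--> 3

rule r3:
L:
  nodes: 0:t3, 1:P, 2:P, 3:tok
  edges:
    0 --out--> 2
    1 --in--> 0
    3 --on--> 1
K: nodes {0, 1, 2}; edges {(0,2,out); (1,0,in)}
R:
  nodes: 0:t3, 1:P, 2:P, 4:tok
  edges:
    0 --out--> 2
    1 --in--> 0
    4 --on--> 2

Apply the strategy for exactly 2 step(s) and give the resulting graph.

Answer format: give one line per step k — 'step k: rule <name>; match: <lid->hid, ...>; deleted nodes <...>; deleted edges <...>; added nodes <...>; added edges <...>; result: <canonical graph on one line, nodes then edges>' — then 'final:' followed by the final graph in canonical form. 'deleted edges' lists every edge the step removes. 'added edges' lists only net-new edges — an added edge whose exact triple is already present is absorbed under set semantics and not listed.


step 1: rule r1; match: 0->3, 1->2, 2->0, 3->7; deleted nodes 7; deleted edges (7,2,on); added nodes 14; added edges (14,0,on); result: nodes: 0:P, 1:P, 2:P, 3:t1, 4:t2, 5:t3, 8:tok, 11:tok, 13:tok, 14:tok edges: (0,5,in); (1,4,in); (2,3,in); (3,0,out); (4,0,out); (4,2,out); (5,2,out); (8,1,on); (11,2,on); (13,1,on); (14,0,on)
step 2: rule r1; match: 0->3, 1->2, 2->0, 3->11; deleted nodes 11; deleted edges (11,2,on); added nodes 15; added edges (15,0,on); result: nodes: 0:P, 1:P, 2:P, 3:t1, 4:t2, 5:t3, 8:tok, 13:tok, 14:tok, 15:tok edges: (0,5,in); (1,4,in); (2,3,in); (3,0,out); (4,0,out); (4,2,out); (5,2,out); (8,1,on); (13,1,on); (14,0,on); (15,0,on)
final:
nodes: 0:P, 1:P, 2:P, 3:t1, 4:t2, 5:t3, 8:tok, 13:tok, 14:tok, 15:tok
edges: (0,5,in); (1,4,in); (2,3,in); (3,0,out); (4,0,out); (4,2,out); (5,2,out); (8,1,on); (13,1,on); (14,0,on); (15,0,on)


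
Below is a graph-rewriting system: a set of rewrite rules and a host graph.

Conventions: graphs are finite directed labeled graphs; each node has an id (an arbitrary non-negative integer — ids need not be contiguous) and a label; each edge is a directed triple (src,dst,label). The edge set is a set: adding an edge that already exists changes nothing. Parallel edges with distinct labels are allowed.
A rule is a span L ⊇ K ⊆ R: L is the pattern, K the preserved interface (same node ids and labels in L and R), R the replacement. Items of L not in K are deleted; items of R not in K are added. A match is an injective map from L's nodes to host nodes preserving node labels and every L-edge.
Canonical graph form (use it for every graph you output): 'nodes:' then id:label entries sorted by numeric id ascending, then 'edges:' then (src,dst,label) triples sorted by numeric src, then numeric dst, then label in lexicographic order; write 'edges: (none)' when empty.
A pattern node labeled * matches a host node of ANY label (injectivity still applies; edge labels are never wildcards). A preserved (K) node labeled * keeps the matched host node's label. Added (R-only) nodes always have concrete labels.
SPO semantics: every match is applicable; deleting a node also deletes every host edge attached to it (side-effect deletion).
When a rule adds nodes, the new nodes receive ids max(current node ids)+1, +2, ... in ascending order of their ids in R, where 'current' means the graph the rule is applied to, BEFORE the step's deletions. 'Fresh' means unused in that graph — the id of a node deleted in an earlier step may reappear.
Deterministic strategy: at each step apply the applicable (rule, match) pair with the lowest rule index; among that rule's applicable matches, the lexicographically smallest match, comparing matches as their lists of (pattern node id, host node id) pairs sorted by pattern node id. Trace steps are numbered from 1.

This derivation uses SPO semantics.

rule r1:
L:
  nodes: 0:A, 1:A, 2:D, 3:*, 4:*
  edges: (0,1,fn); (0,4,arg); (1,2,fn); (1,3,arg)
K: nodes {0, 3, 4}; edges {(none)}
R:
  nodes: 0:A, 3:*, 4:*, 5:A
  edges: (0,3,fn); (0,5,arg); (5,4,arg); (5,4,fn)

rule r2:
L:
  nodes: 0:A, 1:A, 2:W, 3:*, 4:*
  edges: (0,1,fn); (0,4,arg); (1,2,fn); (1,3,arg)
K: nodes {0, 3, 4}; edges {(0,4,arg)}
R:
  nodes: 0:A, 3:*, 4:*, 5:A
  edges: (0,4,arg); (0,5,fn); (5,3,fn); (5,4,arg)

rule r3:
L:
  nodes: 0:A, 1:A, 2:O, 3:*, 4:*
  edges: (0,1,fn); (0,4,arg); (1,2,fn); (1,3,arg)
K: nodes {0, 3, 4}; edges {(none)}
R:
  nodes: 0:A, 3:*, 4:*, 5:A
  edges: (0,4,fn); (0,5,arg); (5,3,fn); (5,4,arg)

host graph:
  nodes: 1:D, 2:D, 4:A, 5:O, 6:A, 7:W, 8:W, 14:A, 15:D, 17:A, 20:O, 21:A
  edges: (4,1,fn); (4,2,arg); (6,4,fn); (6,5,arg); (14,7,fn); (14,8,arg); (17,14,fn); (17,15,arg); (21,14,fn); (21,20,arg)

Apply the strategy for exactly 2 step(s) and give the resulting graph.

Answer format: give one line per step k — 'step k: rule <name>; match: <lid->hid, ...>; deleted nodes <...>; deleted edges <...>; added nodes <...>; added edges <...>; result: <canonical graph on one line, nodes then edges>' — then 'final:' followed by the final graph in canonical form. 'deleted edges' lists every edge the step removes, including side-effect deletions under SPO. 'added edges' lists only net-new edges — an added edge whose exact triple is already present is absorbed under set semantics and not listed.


step 1: rule r1; match: 0->6, 1->4, 2->1, 3->2, 4->5; deleted nodes 1, 4; deleted edges (4,1,fn); (4,2,arg); (6,4,fn); (6,5,arg); added nodes 22; added edges (6,2,fn); (6,22,arg); (22,5,arg); (22,5,fn); result: nodes: 2:D, 5:O, 6:A, 7:W, 8:W, 14:A, 15:D, 17:A, 20:O, 21:A, 22:A edges: (6,2,fn); (6,22,arg); (14,7,fn); (14,8,arg); (17,14,fn); (17,15,arg); (21,14,fn); (21,20,arg); (22,5,arg); (22,5,fn)
step 2: rule r2; match: 0->17, 1->14, 2->7, 3->8, 4->15; deleted nodes 7, 14; deleted edges (14,7,fn); (14,8,arg); (17,14,fn); (21,14,fn); added nodes 23; added edges (17,23,fn); (23,8,fn); (23,15,arg); result: nodes: 2:D, 5:O, 6:A, 8:W, 15:D, 17:A, 20:O, 21:A, 22:A, 23:A edges: (6,2,fn); (6,22,arg); (17,15,arg); (17,23,fn); (21,20,arg); (22,5,arg); (22,5,fn); (23,8,fn); (23,15,arg)
final:
nodes: 2:D, 5:O, 6:A, 8:W, 15:D, 17:A, 20:O, 21:A, 22:A, 23:A
edges: (6,2,fn); (6,22,arg); (17,15,arg); (17,23,fn); (21,20,arg); (22,5,arg); (22,5,fn); (23,8,fn); (23,15,arg)


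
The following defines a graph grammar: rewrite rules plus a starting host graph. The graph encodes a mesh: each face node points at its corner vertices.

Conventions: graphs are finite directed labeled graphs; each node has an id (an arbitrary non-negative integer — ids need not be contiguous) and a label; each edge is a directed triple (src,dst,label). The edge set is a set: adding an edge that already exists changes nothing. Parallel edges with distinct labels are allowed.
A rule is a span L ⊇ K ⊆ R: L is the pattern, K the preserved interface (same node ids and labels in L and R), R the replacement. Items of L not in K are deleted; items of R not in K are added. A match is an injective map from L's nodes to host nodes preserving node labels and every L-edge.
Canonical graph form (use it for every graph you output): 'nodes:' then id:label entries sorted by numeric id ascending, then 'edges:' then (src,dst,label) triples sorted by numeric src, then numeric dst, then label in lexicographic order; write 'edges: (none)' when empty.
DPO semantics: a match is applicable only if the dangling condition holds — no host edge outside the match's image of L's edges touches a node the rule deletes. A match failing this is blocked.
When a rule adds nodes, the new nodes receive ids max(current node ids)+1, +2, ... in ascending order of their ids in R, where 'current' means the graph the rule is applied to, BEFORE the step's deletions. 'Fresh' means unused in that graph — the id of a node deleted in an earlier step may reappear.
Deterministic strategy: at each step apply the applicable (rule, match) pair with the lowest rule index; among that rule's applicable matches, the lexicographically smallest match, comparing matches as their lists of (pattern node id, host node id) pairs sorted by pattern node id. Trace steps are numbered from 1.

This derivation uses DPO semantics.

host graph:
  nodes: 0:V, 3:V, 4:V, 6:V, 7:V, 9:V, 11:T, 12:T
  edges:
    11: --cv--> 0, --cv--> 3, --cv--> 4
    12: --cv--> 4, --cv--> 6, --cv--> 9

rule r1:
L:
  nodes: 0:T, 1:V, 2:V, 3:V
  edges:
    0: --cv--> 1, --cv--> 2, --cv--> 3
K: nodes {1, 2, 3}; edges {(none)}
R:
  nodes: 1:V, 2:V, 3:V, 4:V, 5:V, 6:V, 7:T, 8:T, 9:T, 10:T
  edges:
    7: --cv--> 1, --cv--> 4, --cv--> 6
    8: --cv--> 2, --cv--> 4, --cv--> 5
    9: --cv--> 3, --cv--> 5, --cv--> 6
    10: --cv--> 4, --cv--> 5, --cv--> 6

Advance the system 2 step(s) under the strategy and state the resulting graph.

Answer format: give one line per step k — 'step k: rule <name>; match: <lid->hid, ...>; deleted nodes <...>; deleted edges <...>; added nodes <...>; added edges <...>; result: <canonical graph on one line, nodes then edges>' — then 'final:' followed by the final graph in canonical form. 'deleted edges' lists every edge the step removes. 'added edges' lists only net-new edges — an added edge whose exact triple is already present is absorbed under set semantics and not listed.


step 1: rule r1; match: 0->11, 1->0, 2->3, 3->4; deleted nodes 11; deleted edges (11,0,cv); (11,3,cv); (11,4,cv); added nodes 13, 14, 15, 16, 17, 18, 19; added edges (16,0,cv); (16,13,cv); (16,15,cv); (17,3,cv); (17,13,cv); (17,14,cv); (18,4,cv); (18,14,cv); (18,15,cv); (19,13,cv); (19,14,cv); (19,15,cv); result: nodes: 0:V, 3:V, 4:V, 6:V, 7:V, 9:V, 12:T, 13:V, 14:V, 15:V, 16:T, 17:T, 18:T, 19:T edges: (12,4,cv); (12,6,cv); (12,9,cv); (16,0,cv); (16,13,cv); (16,15,cv); (17,3,cv); (17,13,cv); (17,14,cv); (18,4,cv); (18,14,cv); (18,15,cv); (19,13,cv); (19,14,cv); (19,15,cv)
step 2: rule r1; match: 0->12, 1->4, 2->6, 3->9; deleted nodes 12; deleted edges (12,4,cv); (12,6,cv); (12,9,cv); added nodes 20, 21, 22, 23, 24, 25, 26; added edges (23,4,cv); (23,20,cv); (23,22,cv); (24,6,cv); (24,20,cv); (24,21,cv); (25,9,cv); (25,21,cv); (25,22,cv); (26,20,cv); (26,21,cv); (26,22,cv); result: nodes: 0:V, 3:V, 4:V, 6:V, 7:V, 9:V, 13:V, 14:V, 15:V, 16:T, 17:T, 18:T, 19:T, 20:V, 21:V, 22:V, 23:T, 24:T, 25:T, 26:T edges: (16,0,cv); (16,13,cv); (16,15,cv); (17,3,cv); (17,13,cv); (17,14,cv); (18,4,cv); (18,14,cv); (18,15,cv); (19,13,cv); (19,14,cv); (19,15,cv); (23,4,cv); (23,20,cv); (23,22,cv); (24,6,cv); (24,20,cv); (24,21,cv); (25,9,cv); (25,21,cv); (25,22,cv); (26,20,cv); (26,21,cv); (26,22,cv)
final:
nodes: 0:V, 3:V, 4:V, 6:V, 7:V, 9:V, 13:V, 14:V, 15:V, 16:T, 17:T, 18:T, 19:T, 20:V, 21:V, 22:V, 23:T, 24:T, 25:T, 26:T
edges: (16,0,cv); (16,13,cv); (16,15,cv); (17,3,cv); (17,13,cv); (17,14,cv); (18,4,cv); (18,14,cv); (18,15,cv); (19,13,cv); (19,14,cv); (19,15,cv); (23,4,cv); (23,20,cv); (23,22,cv); (24,6,cv); (24,20,cv); (24,21,cv); (25,9,cv); (25,21,cv); (25,22,cv); (26,20,cv); (26,21,cv); (26,22,cv)


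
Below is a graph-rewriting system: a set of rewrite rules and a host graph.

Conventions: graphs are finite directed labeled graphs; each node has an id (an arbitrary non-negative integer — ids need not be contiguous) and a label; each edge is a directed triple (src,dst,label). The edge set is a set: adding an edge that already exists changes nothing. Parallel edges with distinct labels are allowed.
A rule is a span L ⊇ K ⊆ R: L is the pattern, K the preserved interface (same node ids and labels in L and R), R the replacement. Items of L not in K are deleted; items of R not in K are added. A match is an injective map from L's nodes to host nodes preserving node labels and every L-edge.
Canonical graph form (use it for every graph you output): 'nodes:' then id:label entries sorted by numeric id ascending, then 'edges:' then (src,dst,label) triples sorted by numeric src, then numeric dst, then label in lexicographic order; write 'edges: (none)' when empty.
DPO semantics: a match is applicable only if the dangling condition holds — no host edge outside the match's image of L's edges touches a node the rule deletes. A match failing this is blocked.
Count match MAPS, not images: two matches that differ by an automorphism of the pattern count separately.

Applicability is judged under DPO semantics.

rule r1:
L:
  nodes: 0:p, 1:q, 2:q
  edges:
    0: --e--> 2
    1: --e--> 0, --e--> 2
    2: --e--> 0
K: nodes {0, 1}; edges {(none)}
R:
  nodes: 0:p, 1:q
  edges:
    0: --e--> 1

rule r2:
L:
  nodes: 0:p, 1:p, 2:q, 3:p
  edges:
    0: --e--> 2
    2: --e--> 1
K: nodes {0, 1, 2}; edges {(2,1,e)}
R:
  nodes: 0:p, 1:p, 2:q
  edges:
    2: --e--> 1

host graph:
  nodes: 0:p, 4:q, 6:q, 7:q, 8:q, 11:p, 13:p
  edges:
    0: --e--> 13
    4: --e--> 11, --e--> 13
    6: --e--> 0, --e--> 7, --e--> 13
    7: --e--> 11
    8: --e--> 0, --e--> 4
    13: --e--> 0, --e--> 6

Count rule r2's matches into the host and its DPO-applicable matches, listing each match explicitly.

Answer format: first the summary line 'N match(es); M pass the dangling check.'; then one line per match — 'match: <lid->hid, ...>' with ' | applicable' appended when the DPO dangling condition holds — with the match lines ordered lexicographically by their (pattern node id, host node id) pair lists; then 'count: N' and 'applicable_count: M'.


1 match(es); 0 pass the dangling check.
match: 0->13, 1->0, 2->6, 3->11
count: 1
applicable_count: 0


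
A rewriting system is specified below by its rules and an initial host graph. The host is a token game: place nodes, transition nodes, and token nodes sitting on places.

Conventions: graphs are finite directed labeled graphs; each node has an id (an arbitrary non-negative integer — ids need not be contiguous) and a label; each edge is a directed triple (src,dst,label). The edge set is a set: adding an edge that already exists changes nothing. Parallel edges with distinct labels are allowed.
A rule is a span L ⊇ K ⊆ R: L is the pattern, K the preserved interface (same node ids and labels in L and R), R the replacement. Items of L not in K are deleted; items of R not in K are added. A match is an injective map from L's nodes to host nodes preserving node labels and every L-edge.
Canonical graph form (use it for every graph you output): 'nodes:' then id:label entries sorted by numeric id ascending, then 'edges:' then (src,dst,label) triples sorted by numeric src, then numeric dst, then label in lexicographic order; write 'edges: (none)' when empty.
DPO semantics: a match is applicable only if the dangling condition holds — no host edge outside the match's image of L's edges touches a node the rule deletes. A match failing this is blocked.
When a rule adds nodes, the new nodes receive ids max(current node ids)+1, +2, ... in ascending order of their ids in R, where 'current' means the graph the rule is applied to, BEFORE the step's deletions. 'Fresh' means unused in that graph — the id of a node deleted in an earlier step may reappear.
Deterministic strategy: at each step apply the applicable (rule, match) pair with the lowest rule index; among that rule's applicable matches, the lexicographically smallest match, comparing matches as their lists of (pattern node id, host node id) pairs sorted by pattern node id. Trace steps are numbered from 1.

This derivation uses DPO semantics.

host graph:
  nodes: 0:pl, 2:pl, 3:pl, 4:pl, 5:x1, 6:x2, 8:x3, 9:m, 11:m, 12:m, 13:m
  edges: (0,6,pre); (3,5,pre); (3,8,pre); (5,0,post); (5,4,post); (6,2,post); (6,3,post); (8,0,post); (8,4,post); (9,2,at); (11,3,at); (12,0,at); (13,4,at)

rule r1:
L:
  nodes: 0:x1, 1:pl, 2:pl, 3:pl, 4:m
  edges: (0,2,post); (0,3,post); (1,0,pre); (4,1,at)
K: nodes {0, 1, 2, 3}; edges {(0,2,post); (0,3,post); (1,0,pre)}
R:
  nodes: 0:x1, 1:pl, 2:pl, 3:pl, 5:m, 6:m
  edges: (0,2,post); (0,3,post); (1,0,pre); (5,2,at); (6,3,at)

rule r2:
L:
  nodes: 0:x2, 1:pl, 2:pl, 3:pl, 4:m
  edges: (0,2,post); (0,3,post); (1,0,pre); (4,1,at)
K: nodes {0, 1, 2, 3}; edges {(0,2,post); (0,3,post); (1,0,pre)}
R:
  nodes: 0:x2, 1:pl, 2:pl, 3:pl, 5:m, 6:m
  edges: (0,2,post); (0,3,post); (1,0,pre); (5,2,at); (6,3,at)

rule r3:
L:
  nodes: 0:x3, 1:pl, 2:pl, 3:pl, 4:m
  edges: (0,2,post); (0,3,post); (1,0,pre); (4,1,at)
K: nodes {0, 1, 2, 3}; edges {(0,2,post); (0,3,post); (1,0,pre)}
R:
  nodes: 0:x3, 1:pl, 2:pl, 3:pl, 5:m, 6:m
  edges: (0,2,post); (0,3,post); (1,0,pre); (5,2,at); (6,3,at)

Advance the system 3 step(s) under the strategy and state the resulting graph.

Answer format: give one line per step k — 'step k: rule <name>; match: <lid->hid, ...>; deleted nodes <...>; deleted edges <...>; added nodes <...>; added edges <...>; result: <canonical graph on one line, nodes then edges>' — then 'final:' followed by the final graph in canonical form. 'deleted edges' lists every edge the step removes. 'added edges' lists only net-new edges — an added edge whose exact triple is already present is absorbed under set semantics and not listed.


step 1: rule r1; match: 0->5, 1->3, 2->0, 3->4, 4->11; deleted nodes 11; deleted edges (11,3,at); added nodes 14, 15; added edges (14,0,at); (15,4,at); result: nodes: 0:pl, 2:pl, 3:pl, 4:pl, 5:x1, 6:x2, 8:x3, 9:m, 12:m, 13:m, 14:m, 15:m edges: (0,6,pre); (3,5,pre); (3,8,pre); (5,0,post); (5,4,post); (6,2,post); (6,3,post); (8,0,post); (8,4,post); (9,2,at); (12,0,at); (13,4,at); (14,0,at); (15,4,at)
step 2: rule r2; match: 0->6, 1->0, 2->2, 3->3, 4->12; deleted nodes 12; deleted edges (12,0,at); added nodes 16, 17; added edges (16,2,at); (17,3,at); result: nodes: 0:pl, 2:pl, 3:pl, 4:pl, 5:x1, 6:x2, 8:x3, 9:m, 13:m, 14:m, 15:m, 16:m, 17:m edges: (0,6,pre); (3,5,pre); (3,8,pre); (5,0,post); (5,4,post); (6,2,post); (6,3,post); (8,0,post); (8,4,post); (9,2,at); (13,4,at); (14,0,at); (15,4,at); (16,2,at); (17,3,at)
step 3: rule r1; match: 0->5, 1->3, 2->0, 3->4, 4->17; deleted nodes 17; deleted edges (17,3,at); added nodes 18, 19; added edges (18,0,at); (19,4,at); result: nodes: 0:pl, 2:pl, 3:pl, 4:pl, 5:x1, 6:x2, 8:x3, 9:m, 13:m, 14:m, 15:m, 16:m, 18:m, 19:m edges: (0,6,pre); (3,5,pre); (3,8,pre); (5,0,post); (5,4,post); (6,2,post); (6,3,post); (8,0,post); (8,4,post); (9,2,at); (13,4,at); (14,0,at); (15,4,at); (16,2,at); (18,0,at); (19,4,at)
final:
nodes: 0:pl, 2:pl, 3:pl, 4:pl, 5:x1, 6:x2, 8:x3, 9:m, 13:m, 14:m, 15:m, 16:m, 18:m, 19:m
edges: (0,6,pre); (3,5,pre); (3,8,pre); (5,0,post); (5,4,post); (6,2,post); (6,3,post); (8,0,post); (8,4,post); (9,2,at); (13,4,at); (14,0,at); (15,4,at); (16,2,at); (18,0,at); (19,4,at)


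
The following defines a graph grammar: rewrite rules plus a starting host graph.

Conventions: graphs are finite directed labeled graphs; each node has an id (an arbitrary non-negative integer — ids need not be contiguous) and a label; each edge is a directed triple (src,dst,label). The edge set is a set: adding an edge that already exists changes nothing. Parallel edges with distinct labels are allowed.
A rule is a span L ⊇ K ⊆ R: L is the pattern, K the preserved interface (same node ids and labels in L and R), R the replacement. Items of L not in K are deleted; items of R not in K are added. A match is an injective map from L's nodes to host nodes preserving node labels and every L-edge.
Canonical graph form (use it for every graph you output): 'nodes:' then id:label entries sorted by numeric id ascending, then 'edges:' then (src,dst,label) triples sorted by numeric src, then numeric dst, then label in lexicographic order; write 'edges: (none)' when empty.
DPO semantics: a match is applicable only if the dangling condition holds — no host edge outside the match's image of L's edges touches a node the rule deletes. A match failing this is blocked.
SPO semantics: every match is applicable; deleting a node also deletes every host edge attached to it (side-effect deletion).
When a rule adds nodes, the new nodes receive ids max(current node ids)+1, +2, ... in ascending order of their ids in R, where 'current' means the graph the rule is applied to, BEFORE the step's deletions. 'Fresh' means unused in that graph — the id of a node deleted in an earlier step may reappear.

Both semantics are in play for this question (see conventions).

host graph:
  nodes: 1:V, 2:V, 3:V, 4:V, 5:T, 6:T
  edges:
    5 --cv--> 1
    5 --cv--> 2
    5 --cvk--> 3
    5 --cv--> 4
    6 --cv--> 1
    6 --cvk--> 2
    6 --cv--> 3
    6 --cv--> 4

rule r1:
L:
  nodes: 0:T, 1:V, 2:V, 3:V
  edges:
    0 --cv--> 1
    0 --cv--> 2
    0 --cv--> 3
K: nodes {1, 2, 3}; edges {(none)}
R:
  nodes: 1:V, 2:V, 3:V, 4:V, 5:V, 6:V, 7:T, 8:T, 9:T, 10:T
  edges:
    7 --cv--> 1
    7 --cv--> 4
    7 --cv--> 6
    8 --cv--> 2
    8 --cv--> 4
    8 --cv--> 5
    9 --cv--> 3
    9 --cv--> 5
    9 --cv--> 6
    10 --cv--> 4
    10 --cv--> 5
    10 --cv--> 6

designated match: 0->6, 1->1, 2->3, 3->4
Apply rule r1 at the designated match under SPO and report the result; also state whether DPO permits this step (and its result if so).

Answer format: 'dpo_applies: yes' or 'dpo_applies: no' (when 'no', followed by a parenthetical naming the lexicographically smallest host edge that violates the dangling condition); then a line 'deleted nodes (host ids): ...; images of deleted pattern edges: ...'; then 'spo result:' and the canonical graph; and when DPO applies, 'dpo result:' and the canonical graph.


dpo_applies: no
(the rule deletes node 6, which keeps host edge (6,2,cvk) outside the match image — the dangling condition fails, DPO blocks; SPO proceeds and side-deletes such edges)
deleted nodes (host ids): 6; images of deleted pattern edges: (6,1,cv); (6,3,cv); (6,4,cv)
spo result:
nodes: 1:V, 2:V, 3:V, 4:V, 5:T, 7:V, 8:V, 9:V, 10:T, 11:T, 12:T, 13:T
edges: (5,1,cv); (5,2,cv); (5,3,cvk); (5,4,cv); (10,1,cv); (10,7,cv); (10,9,cv); (11,3,cv); (11,7,cv); (11,8,cv); (12,4,cv); (12,8,cv); (12,9,cv); (13,7,cv); (13,8,cv); (13,9,cv)


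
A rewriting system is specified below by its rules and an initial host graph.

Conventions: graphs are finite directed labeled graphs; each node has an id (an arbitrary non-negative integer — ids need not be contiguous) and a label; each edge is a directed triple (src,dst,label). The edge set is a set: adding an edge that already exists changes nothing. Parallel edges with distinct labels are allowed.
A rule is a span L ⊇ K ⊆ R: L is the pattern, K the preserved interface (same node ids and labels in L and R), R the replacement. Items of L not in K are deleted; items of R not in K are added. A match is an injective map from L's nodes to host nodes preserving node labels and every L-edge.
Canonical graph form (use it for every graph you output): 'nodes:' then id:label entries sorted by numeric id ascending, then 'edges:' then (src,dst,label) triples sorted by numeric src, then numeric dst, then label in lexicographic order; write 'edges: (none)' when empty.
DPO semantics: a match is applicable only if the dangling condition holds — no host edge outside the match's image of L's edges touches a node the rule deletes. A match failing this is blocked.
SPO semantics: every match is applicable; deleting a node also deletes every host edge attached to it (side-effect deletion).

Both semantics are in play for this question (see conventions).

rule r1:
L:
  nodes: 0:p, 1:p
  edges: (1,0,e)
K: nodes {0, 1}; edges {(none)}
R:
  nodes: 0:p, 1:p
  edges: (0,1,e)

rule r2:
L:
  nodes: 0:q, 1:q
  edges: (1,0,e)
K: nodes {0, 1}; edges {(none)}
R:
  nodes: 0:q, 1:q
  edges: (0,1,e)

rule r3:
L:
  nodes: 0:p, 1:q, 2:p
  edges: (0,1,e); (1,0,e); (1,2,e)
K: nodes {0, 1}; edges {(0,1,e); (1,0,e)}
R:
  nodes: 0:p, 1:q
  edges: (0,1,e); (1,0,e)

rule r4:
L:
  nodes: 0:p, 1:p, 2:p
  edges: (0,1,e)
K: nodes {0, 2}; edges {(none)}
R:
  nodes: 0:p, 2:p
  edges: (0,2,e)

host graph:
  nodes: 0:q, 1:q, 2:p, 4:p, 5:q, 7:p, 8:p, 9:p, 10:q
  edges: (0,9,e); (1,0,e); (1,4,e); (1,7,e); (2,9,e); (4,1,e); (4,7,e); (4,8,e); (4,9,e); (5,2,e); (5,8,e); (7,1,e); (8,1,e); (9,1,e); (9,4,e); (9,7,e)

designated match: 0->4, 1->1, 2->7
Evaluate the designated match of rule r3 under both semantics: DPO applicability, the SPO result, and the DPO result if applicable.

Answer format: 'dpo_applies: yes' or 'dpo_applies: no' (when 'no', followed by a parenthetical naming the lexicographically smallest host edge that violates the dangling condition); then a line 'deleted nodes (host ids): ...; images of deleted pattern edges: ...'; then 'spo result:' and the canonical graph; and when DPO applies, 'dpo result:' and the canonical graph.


dpo_applies: no
(the rule deletes node 7, which keeps host edge (4,7,e) outside the match image — the dangling condition fails, DPO blocks; SPO proceeds and side-deletes such edges)
deleted nodes (host ids): 7; images of deleted pattern edges: (1,7,e)
spo result:
nodes: 0:q, 1:q, 2:p, 4:p, 5:q, 8:p, 9:p, 10:q
edges: (0,9,e); (1,0,e); (1,4,e); (2,9,e); (4,1,e); (4,8,e); (4,9,e); (5,2,e); (5,8,e); (8,1,e); (9,1,e); (9,4,e)
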